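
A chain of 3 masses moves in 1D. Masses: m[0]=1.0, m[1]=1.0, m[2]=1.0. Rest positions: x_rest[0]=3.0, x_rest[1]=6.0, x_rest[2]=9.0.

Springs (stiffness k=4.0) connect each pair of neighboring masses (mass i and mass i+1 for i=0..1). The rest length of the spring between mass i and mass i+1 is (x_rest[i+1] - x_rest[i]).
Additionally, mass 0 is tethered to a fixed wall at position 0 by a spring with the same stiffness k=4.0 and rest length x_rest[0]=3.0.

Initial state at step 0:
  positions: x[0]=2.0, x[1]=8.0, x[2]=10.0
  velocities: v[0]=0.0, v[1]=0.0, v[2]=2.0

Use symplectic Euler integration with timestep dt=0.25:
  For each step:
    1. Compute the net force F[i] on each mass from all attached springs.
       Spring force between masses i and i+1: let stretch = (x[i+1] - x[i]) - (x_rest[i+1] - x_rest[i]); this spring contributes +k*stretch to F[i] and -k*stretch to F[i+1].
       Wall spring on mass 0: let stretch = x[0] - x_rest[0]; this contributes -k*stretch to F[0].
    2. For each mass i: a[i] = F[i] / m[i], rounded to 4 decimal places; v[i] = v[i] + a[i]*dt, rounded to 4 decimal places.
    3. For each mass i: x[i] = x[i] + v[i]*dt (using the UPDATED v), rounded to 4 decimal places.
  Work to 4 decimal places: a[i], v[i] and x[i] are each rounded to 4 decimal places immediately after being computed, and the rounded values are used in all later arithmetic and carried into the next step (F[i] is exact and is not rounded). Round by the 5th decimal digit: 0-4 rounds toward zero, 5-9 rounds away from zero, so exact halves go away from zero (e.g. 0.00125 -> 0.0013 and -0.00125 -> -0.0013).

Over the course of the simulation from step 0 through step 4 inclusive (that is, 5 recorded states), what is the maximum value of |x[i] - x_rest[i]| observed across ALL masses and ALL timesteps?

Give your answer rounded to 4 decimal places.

Step 0: x=[2.0000 8.0000 10.0000] v=[0.0000 0.0000 2.0000]
Step 1: x=[3.0000 7.0000 10.7500] v=[4.0000 -4.0000 3.0000]
Step 2: x=[4.2500 5.9375 11.3125] v=[5.0000 -4.2500 2.2500]
Step 3: x=[4.8594 5.7969 11.2813] v=[2.4375 -0.5625 -0.1250]
Step 4: x=[4.4883 6.7930 10.6290] v=[-1.4844 3.9844 -2.6094]
Max displacement = 2.3125

Answer: 2.3125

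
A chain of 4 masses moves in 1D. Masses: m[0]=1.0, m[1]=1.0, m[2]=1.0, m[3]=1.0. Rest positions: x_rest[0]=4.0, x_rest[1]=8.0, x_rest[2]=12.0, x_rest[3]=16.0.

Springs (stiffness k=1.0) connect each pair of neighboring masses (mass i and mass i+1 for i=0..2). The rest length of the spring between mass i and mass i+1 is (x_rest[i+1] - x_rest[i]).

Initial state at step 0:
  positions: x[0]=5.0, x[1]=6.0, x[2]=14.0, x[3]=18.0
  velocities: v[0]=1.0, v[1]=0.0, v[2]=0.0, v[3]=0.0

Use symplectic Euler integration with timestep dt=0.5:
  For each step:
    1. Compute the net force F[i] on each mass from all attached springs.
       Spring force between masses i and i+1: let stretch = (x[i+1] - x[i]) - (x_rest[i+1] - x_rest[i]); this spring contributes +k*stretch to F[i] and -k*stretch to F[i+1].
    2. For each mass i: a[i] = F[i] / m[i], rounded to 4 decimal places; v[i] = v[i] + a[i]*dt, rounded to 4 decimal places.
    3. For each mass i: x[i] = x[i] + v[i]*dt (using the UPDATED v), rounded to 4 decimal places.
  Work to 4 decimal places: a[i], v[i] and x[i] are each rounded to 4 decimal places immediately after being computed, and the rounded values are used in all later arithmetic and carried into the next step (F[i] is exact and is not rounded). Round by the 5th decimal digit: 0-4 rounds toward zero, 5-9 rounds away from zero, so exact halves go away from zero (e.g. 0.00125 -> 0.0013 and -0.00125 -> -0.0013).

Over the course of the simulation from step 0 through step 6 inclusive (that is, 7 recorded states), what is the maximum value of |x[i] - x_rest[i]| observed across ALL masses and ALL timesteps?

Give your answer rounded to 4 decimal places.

Answer: 3.3907

Derivation:
Step 0: x=[5.0000 6.0000 14.0000 18.0000] v=[1.0000 0.0000 0.0000 0.0000]
Step 1: x=[4.7500 7.7500 13.0000 18.0000] v=[-0.5000 3.5000 -2.0000 0.0000]
Step 2: x=[4.2500 10.0625 11.9375 17.7500] v=[-1.0000 4.6250 -2.1250 -0.5000]
Step 3: x=[4.2031 11.3907 11.8594 17.0469] v=[-0.0938 2.6563 -0.1563 -1.4063]
Step 4: x=[4.9531 11.0391 12.9610 16.0469] v=[1.5000 -0.7032 2.2031 -2.0001]
Step 5: x=[6.2246 9.6465 14.3536 15.2754] v=[2.5430 -2.7853 2.7851 -1.5431]
Step 6: x=[7.3516 8.5752 14.7999 15.2734] v=[2.2540 -2.1427 0.8925 -0.0040]
Max displacement = 3.3907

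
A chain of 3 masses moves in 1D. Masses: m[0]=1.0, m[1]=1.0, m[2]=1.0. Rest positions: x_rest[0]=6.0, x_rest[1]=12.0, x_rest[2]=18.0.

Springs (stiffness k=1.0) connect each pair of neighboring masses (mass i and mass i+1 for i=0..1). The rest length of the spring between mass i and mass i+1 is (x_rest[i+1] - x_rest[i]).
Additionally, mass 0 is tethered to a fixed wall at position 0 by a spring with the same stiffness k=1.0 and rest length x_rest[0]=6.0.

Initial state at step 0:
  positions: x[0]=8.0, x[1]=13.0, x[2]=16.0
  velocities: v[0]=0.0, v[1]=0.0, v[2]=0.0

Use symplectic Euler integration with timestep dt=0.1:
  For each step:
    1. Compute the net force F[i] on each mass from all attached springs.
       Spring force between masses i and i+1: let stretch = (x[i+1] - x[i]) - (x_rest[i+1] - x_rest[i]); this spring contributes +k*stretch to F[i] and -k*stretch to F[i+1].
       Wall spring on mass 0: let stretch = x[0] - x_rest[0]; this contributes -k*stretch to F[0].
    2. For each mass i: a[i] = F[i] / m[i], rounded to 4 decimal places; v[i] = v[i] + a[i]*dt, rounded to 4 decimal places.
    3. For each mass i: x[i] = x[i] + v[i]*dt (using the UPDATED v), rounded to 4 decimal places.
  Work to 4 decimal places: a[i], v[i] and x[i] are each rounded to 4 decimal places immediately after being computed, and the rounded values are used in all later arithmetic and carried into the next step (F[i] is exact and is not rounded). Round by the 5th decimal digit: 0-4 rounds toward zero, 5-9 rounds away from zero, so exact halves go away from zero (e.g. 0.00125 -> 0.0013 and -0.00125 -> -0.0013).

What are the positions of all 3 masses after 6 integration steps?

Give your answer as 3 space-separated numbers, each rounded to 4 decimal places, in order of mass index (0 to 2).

Answer: 7.3977 12.6072 16.5958

Derivation:
Step 0: x=[8.0000 13.0000 16.0000] v=[0.0000 0.0000 0.0000]
Step 1: x=[7.9700 12.9800 16.0300] v=[-0.3000 -0.2000 0.3000]
Step 2: x=[7.9104 12.9404 16.0895] v=[-0.5960 -0.3960 0.5950]
Step 3: x=[7.8220 12.8820 16.1775] v=[-0.8840 -0.5841 0.8801]
Step 4: x=[7.7060 12.8059 16.2926] v=[-1.1602 -0.7606 1.1506]
Step 5: x=[7.5639 12.7137 16.4328] v=[-1.4208 -0.9219 1.4019]
Step 6: x=[7.3977 12.6072 16.5958] v=[-1.6622 -1.0650 1.6300]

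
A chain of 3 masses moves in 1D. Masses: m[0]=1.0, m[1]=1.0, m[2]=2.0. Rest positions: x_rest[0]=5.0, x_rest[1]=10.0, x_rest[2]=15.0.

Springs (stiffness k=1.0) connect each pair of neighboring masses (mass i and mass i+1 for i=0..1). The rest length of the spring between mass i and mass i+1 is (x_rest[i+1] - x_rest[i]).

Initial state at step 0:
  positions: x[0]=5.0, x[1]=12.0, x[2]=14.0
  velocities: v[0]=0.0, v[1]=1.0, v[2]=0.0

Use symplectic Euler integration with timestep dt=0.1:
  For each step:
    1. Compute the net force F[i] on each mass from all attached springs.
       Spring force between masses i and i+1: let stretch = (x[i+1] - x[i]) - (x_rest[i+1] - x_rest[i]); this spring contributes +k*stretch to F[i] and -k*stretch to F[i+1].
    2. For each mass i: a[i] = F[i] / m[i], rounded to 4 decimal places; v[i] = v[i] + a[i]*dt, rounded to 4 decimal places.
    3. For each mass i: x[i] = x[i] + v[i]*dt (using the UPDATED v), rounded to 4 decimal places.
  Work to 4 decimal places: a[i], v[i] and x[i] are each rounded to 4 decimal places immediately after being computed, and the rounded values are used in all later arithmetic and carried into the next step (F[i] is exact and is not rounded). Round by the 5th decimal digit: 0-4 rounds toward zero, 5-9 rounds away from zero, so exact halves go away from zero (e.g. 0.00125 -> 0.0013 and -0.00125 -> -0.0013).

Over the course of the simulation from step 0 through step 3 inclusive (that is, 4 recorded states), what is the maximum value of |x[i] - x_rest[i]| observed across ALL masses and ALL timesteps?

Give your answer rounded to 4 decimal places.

Step 0: x=[5.0000 12.0000 14.0000] v=[0.0000 1.0000 0.0000]
Step 1: x=[5.0200 12.0500 14.0150] v=[0.2000 0.5000 0.1500]
Step 2: x=[5.0603 12.0494 14.0452] v=[0.4030 -0.0065 0.3018]
Step 3: x=[5.1205 11.9988 14.0904] v=[0.6019 -0.5058 0.4520]
Max displacement = 2.0500

Answer: 2.0500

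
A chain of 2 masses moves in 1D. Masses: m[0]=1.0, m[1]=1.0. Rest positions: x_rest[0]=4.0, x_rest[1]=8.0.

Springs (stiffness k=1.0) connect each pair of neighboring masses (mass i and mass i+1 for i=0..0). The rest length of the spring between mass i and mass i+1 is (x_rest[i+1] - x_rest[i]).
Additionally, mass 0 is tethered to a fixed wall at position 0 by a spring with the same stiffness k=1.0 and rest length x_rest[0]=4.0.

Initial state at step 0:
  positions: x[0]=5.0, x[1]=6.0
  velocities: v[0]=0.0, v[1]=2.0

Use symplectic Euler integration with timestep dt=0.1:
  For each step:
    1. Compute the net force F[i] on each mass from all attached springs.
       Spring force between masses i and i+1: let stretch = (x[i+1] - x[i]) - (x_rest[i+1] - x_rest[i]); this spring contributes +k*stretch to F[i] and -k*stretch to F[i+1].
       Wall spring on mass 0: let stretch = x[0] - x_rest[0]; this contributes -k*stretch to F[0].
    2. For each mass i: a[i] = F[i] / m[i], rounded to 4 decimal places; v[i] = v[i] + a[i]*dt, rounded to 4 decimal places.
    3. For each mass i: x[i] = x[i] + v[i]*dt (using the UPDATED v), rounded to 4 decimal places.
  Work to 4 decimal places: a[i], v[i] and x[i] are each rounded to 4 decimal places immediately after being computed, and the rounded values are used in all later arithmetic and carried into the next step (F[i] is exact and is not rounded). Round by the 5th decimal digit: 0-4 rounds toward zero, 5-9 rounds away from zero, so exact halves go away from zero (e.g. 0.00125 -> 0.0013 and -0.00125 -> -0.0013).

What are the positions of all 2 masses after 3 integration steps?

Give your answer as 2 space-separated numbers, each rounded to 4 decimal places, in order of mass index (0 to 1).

Step 0: x=[5.0000 6.0000] v=[0.0000 2.0000]
Step 1: x=[4.9600 6.2300] v=[-0.4000 2.3000]
Step 2: x=[4.8831 6.4873] v=[-0.7690 2.5730]
Step 3: x=[4.7734 6.7686] v=[-1.0969 2.8126]

Answer: 4.7734 6.7686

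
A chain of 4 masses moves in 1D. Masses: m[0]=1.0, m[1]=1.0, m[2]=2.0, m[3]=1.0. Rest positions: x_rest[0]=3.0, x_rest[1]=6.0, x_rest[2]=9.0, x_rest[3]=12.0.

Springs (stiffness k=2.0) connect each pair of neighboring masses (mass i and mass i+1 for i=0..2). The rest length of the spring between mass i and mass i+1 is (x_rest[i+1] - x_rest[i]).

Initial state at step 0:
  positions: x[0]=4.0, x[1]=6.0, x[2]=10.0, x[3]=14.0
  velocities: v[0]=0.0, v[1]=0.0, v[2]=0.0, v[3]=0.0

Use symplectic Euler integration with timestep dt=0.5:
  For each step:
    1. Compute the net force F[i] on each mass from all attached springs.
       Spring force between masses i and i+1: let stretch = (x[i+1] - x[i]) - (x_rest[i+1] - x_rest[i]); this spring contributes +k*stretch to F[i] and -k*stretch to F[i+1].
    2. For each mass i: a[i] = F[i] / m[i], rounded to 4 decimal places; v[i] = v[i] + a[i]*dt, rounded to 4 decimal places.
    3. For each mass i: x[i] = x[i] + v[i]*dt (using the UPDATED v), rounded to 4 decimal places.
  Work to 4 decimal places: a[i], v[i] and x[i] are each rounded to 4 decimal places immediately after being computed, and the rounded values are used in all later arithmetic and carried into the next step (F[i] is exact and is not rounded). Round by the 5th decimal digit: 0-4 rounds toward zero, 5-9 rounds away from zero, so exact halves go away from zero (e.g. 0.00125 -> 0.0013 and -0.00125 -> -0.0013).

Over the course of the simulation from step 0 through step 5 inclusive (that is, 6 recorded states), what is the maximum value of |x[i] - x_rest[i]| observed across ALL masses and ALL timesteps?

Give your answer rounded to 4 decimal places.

Answer: 2.0001

Derivation:
Step 0: x=[4.0000 6.0000 10.0000 14.0000] v=[0.0000 0.0000 0.0000 0.0000]
Step 1: x=[3.5000 7.0000 10.0000 13.5000] v=[-1.0000 2.0000 0.0000 -1.0000]
Step 2: x=[3.2500 7.7500 10.1250 12.7500] v=[-0.5000 1.5000 0.2500 -1.5000]
Step 3: x=[3.7500 7.4375 10.3125 12.1875] v=[1.0000 -0.6250 0.3750 -1.1250]
Step 4: x=[4.5938 6.7188 10.2500 12.1875] v=[1.6875 -1.4375 -0.1250 0.0000]
Step 5: x=[5.0001 6.7032 9.7891 12.7188] v=[0.8125 -0.0313 -0.9219 1.0625]
Max displacement = 2.0001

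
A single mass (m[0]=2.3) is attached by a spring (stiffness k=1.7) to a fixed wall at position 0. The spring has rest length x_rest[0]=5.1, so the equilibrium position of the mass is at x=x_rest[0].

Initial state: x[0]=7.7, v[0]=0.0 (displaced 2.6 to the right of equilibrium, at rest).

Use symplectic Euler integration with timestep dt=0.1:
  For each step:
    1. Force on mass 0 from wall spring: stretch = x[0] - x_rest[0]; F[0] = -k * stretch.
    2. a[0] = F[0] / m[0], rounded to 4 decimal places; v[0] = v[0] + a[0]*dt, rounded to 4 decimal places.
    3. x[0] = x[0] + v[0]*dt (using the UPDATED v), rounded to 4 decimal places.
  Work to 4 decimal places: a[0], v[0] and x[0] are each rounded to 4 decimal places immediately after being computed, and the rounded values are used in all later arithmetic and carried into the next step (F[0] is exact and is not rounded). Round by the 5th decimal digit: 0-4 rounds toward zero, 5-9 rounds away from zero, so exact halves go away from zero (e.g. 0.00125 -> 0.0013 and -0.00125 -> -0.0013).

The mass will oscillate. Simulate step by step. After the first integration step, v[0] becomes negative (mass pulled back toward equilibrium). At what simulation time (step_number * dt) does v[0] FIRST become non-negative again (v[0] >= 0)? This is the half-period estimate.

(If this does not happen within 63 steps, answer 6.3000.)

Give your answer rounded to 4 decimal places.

Answer: 3.7000

Derivation:
Step 0: x=[7.7000] v=[0.0000]
Step 1: x=[7.6808] v=[-0.1922]
Step 2: x=[7.6425] v=[-0.3830]
Step 3: x=[7.5854] v=[-0.5709]
Step 4: x=[7.5099] v=[-0.7546]
Step 5: x=[7.4166] v=[-0.9327]
Step 6: x=[7.3062] v=[-1.1039]
Step 7: x=[7.1795] v=[-1.2670]
Step 8: x=[7.0374] v=[-1.4207]
Step 9: x=[6.8810] v=[-1.5639]
Step 10: x=[6.7115] v=[-1.6955]
Step 11: x=[6.5300] v=[-1.8146]
Step 12: x=[6.3380] v=[-1.9203]
Step 13: x=[6.1368] v=[-2.0118]
Step 14: x=[5.9280] v=[-2.0884]
Step 15: x=[5.7130] v=[-2.1496]
Step 16: x=[5.4935] v=[-2.1949]
Step 17: x=[5.2711] v=[-2.2240]
Step 18: x=[5.0474] v=[-2.2367]
Step 19: x=[4.8241] v=[-2.2328]
Step 20: x=[4.6029] v=[-2.2124]
Step 21: x=[4.3853] v=[-2.1757]
Step 22: x=[4.1730] v=[-2.1229]
Step 23: x=[3.9676] v=[-2.0544]
Step 24: x=[3.7705] v=[-1.9707]
Step 25: x=[3.5833] v=[-1.8724]
Step 26: x=[3.4073] v=[-1.7603]
Step 27: x=[3.2438] v=[-1.6352]
Step 28: x=[3.0940] v=[-1.4980]
Step 29: x=[2.9590] v=[-1.3497]
Step 30: x=[2.8399] v=[-1.1915]
Step 31: x=[2.7375] v=[-1.0245]
Step 32: x=[2.6525] v=[-0.8499]
Step 33: x=[2.5856] v=[-0.6690]
Step 34: x=[2.5373] v=[-0.4832]
Step 35: x=[2.5079] v=[-0.2938]
Step 36: x=[2.4977] v=[-0.1022]
Step 37: x=[2.5067] v=[0.0901]
First v>=0 after going negative at step 37, time=3.7000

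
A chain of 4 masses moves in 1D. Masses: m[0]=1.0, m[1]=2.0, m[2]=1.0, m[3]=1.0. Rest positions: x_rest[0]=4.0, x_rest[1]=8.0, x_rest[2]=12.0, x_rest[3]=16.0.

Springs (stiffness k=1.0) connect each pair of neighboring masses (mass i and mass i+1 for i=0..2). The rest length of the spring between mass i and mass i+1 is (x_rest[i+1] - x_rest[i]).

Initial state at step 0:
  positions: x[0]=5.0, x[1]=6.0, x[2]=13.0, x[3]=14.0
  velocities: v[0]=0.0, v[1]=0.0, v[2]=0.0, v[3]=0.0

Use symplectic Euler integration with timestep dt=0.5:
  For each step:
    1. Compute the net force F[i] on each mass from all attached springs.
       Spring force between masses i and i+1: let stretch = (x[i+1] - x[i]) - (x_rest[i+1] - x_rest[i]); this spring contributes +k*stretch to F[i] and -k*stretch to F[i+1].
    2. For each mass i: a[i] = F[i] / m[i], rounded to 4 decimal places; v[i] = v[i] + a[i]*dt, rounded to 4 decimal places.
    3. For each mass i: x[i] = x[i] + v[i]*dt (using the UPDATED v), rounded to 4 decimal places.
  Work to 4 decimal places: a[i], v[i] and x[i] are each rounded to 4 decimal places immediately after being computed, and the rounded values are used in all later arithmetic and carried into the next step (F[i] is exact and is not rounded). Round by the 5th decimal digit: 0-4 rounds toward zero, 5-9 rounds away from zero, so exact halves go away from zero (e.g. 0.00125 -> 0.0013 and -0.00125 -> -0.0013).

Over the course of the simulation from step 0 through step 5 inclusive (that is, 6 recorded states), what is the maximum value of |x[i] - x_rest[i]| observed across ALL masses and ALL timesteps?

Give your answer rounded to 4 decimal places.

Step 0: x=[5.0000 6.0000 13.0000 14.0000] v=[0.0000 0.0000 0.0000 0.0000]
Step 1: x=[4.2500 6.7500 11.5000 14.7500] v=[-1.5000 1.5000 -3.0000 1.5000]
Step 2: x=[3.1250 7.7813 9.6250 15.6875] v=[-2.2500 2.0625 -3.7500 1.8750]
Step 3: x=[2.1641 8.4610 8.8047 16.1094] v=[-1.9219 1.3594 -1.6406 0.8438]
Step 4: x=[1.7774 8.3966 9.7247 15.7051] v=[-0.7735 -0.1289 1.8399 -0.8086]
Step 5: x=[2.0455 7.6708 11.8078 14.8057] v=[0.5361 -1.4517 4.1661 -1.7988]
Max displacement = 3.1953

Answer: 3.1953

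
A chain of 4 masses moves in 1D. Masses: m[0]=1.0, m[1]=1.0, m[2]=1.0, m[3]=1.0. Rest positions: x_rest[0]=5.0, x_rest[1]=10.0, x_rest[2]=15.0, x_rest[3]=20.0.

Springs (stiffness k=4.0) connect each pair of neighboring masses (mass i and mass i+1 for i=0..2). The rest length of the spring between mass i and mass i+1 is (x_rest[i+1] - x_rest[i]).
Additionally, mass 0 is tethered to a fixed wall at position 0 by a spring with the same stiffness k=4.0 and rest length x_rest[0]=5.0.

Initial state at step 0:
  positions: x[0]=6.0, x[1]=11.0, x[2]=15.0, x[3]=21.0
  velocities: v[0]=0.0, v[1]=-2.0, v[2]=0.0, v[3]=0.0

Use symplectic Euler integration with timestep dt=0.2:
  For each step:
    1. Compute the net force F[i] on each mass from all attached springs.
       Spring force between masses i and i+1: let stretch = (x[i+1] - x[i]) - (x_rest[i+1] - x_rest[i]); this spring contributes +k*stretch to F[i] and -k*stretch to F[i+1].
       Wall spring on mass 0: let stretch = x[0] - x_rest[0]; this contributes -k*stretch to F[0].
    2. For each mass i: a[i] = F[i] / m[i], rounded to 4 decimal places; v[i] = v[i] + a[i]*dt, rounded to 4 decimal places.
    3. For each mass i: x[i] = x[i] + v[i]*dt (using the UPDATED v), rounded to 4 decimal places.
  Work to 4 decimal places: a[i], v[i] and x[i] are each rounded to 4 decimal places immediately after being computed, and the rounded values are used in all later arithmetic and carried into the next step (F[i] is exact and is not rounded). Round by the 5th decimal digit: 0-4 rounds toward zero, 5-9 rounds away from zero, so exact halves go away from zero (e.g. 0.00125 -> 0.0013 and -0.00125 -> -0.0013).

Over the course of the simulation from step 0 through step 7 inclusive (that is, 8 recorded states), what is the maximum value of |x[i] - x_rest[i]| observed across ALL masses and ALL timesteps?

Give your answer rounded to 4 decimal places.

Answer: 1.1879

Derivation:
Step 0: x=[6.0000 11.0000 15.0000 21.0000] v=[0.0000 -2.0000 0.0000 0.0000]
Step 1: x=[5.8400 10.4400 15.3200 20.8400] v=[-0.8000 -2.8000 1.6000 -0.8000]
Step 2: x=[5.4816 9.9248 15.7424 20.5968] v=[-1.7920 -2.5760 2.1120 -1.2160]
Step 3: x=[4.9571 9.6295 16.0107 20.3769] v=[-2.6227 -1.4765 1.3414 -1.0995]
Step 4: x=[4.3870 9.6076 15.9566 20.2584] v=[-2.8505 -0.1095 -0.2706 -0.5925]
Step 5: x=[3.9503 9.7662 15.5749 20.2516] v=[-2.1836 0.7932 -1.9084 -0.0339]
Step 6: x=[3.8121 9.9237 15.0121 20.2965] v=[-0.6911 0.7874 -2.8140 0.2247]
Step 7: x=[4.0418 9.9175 14.4807 20.2959] v=[1.1485 -0.0312 -2.6572 -0.0028]
Max displacement = 1.1879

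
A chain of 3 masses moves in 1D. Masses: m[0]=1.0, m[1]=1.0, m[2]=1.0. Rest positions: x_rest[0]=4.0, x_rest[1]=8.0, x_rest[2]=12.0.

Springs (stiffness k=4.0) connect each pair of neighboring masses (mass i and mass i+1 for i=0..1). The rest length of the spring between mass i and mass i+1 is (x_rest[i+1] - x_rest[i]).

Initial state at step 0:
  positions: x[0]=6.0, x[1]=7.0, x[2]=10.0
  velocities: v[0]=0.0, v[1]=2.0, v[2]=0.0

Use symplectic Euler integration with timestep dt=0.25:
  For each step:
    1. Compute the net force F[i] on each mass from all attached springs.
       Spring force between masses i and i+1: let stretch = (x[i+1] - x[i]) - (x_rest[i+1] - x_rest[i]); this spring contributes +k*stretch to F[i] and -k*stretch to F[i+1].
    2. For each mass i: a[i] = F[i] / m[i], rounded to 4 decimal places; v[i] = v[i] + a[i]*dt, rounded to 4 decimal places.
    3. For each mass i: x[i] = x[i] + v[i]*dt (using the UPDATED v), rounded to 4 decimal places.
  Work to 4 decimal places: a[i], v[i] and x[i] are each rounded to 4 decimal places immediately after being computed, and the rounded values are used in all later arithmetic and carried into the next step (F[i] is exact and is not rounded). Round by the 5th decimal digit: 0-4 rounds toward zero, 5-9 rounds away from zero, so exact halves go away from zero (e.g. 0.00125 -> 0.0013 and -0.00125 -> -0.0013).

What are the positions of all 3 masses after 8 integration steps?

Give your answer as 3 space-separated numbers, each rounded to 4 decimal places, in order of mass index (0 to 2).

Step 0: x=[6.0000 7.0000 10.0000] v=[0.0000 2.0000 0.0000]
Step 1: x=[5.2500 8.0000 10.2500] v=[-3.0000 4.0000 1.0000]
Step 2: x=[4.1875 8.8750 10.9375] v=[-4.2500 3.5000 2.7500]
Step 3: x=[3.2969 9.0938 12.1094] v=[-3.5625 0.8750 4.6875]
Step 4: x=[2.8555 8.6172 13.5274] v=[-1.7656 -1.9063 5.6719]
Step 5: x=[2.8545 7.9278 14.7178] v=[-0.0039 -2.7578 4.7617]
Step 6: x=[3.1219 7.6675 15.2107] v=[1.0694 -1.0411 1.9717]
Step 7: x=[3.5257 8.1566 14.8178] v=[1.6150 1.9565 -1.5715]
Step 8: x=[4.0872 9.1533 13.7596] v=[2.2459 3.9868 -4.2327]

Answer: 4.0872 9.1533 13.7596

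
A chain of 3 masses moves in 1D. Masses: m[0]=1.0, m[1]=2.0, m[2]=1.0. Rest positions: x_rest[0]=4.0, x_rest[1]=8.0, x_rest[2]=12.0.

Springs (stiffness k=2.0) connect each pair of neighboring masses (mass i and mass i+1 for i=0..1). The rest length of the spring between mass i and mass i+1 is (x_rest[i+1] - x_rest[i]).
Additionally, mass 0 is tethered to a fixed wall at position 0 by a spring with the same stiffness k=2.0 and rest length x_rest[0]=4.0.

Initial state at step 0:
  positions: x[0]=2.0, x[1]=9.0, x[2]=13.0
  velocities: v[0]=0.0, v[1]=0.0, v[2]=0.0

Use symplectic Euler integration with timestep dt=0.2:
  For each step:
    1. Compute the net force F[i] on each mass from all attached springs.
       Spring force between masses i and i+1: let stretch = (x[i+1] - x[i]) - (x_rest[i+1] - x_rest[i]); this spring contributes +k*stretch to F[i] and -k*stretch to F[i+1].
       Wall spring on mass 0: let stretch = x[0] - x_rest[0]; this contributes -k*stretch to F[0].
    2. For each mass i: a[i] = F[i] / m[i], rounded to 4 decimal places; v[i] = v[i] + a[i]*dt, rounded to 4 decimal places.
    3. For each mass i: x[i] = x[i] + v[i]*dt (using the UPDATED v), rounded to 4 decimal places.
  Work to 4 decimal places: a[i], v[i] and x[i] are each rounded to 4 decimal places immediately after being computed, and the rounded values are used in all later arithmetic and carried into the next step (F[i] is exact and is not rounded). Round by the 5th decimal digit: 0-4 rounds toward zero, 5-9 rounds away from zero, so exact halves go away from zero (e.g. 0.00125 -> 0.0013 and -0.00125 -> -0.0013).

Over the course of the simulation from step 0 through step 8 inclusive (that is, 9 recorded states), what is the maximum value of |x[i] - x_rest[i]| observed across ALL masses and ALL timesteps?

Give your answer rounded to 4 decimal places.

Step 0: x=[2.0000 9.0000 13.0000] v=[0.0000 0.0000 0.0000]
Step 1: x=[2.4000 8.8800 13.0000] v=[2.0000 -0.6000 0.0000]
Step 2: x=[3.1264 8.6656 12.9904] v=[3.6320 -1.0720 -0.0480]
Step 3: x=[4.0458 8.4026 12.9548] v=[4.5971 -1.3149 -0.1779]
Step 4: x=[4.9901 8.1474 12.8750] v=[4.7215 -1.2758 -0.3988]
Step 5: x=[5.7878 7.9551 12.7370] v=[3.9884 -0.9617 -0.6898]
Step 6: x=[6.2958 7.8673 12.5365] v=[2.5402 -0.4388 -1.0026]
Step 7: x=[6.4259 7.9034 12.2824] v=[0.6505 0.1807 -1.2703]
Step 8: x=[6.1601 8.0556 11.9980] v=[-1.3289 0.7610 -1.4219]
Max displacement = 2.4259

Answer: 2.4259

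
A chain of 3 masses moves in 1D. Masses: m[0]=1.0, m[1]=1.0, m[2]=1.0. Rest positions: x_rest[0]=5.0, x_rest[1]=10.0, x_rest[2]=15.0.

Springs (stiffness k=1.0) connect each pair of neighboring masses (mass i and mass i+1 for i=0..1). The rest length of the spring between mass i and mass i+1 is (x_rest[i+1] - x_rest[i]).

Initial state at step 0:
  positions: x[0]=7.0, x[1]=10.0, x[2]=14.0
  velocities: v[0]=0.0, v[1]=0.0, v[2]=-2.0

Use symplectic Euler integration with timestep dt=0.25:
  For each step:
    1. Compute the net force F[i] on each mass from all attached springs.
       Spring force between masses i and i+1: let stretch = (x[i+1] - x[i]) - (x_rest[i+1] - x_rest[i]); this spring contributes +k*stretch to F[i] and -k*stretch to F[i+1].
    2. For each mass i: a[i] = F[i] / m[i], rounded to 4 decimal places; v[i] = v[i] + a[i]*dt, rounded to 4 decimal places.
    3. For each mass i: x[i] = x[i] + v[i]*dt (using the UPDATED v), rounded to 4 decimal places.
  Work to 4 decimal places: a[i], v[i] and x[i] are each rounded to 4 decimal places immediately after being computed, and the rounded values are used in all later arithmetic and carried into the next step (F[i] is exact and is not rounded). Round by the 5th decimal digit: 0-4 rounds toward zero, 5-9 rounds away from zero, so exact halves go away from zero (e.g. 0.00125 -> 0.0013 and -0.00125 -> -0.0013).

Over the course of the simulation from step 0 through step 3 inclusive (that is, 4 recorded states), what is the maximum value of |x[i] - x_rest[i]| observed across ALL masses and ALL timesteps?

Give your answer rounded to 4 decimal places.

Answer: 2.0046

Derivation:
Step 0: x=[7.0000 10.0000 14.0000] v=[0.0000 0.0000 -2.0000]
Step 1: x=[6.8750 10.0625 13.5625] v=[-0.5000 0.2500 -1.7500]
Step 2: x=[6.6367 10.1445 13.2188] v=[-0.9531 0.3281 -1.3750]
Step 3: x=[6.3052 10.1994 12.9954] v=[-1.3262 0.2197 -0.8936]
Max displacement = 2.0046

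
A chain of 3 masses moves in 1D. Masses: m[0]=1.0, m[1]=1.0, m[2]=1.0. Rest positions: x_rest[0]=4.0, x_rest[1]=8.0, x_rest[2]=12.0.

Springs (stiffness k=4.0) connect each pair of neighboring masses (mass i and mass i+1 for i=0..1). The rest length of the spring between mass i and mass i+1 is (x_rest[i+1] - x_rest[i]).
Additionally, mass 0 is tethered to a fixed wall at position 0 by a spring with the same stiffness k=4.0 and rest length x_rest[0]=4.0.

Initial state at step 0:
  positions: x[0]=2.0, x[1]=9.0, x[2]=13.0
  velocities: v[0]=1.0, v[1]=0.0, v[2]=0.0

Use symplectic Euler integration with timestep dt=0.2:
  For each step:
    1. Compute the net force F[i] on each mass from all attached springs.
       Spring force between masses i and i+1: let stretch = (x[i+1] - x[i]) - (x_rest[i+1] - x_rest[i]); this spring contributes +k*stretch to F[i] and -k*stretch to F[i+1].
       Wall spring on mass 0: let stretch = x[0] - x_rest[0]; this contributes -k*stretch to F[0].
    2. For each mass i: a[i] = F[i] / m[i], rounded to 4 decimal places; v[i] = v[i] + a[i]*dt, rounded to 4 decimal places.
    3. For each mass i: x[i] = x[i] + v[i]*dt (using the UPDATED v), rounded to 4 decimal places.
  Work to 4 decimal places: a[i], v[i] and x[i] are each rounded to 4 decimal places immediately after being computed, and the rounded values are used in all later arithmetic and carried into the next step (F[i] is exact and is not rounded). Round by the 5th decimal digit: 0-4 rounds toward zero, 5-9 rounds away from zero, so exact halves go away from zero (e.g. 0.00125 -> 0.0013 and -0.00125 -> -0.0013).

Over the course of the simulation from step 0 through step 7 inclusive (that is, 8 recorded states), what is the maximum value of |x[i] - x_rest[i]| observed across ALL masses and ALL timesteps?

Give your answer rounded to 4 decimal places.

Answer: 2.2976

Derivation:
Step 0: x=[2.0000 9.0000 13.0000] v=[1.0000 0.0000 0.0000]
Step 1: x=[3.0000 8.5200 13.0000] v=[5.0000 -2.4000 0.0000]
Step 2: x=[4.4032 7.8736 12.9232] v=[7.0160 -3.2320 -0.3840]
Step 3: x=[5.6572 7.4799 12.6785] v=[6.2698 -1.9686 -1.2237]
Step 4: x=[6.2976 7.6263 12.2420] v=[3.2022 0.7321 -2.1826]
Step 5: x=[6.1430 8.2986 11.7070] v=[-0.7729 3.3617 -2.6752]
Step 6: x=[5.3504 9.1714 11.2666] v=[-3.9628 4.3639 -2.2019]
Step 7: x=[4.3131 9.7681 11.1310] v=[-5.1863 2.9833 -0.6781]
Max displacement = 2.2976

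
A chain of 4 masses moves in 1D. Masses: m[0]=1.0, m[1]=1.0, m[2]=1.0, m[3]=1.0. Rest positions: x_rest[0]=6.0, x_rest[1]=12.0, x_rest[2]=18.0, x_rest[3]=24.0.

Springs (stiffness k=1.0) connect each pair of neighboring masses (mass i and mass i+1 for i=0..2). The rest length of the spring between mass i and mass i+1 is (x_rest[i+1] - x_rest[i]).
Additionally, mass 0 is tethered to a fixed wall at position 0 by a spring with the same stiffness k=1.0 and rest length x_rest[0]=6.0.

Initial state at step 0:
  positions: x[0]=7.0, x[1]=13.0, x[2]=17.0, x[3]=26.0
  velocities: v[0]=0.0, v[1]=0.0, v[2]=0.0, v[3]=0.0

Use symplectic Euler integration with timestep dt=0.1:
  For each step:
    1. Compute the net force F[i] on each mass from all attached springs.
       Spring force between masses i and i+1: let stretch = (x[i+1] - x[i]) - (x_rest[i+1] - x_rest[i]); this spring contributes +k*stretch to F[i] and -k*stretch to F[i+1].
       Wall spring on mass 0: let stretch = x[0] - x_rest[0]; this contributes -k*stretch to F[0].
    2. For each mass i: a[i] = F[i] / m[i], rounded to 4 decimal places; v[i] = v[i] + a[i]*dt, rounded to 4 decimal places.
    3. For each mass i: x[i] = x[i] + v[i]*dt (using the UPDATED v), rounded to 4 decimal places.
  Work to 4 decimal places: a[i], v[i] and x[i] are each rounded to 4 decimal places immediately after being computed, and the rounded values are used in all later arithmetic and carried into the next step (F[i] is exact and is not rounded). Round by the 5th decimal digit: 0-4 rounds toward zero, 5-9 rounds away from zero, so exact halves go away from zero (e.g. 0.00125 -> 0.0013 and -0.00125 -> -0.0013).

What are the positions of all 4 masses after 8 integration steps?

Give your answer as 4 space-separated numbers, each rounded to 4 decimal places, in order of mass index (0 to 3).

Answer: 6.6436 12.4343 18.5056 25.0777

Derivation:
Step 0: x=[7.0000 13.0000 17.0000 26.0000] v=[0.0000 0.0000 0.0000 0.0000]
Step 1: x=[6.9900 12.9800 17.0500 25.9700] v=[-0.1000 -0.2000 0.5000 -0.3000]
Step 2: x=[6.9700 12.9408 17.1485 25.9108] v=[-0.2000 -0.3920 0.9850 -0.5920]
Step 3: x=[6.9400 12.8840 17.2926 25.8240] v=[-0.2999 -0.5683 1.4405 -0.8682]
Step 4: x=[6.9001 12.8118 17.4779 25.7119] v=[-0.3995 -0.7218 1.8528 -1.1213]
Step 5: x=[6.8503 12.7272 17.6989 25.5774] v=[-0.4983 -0.8464 2.2096 -1.3447]
Step 6: x=[6.7907 12.6335 17.9489 25.4241] v=[-0.5956 -0.9369 2.5003 -1.5326]
Step 7: x=[6.7217 12.5345 18.2205 25.2561] v=[-0.6904 -0.9896 2.7163 -1.6801]
Step 8: x=[6.6436 12.4343 18.5056 25.0777] v=[-0.7813 -1.0023 2.8513 -1.7837]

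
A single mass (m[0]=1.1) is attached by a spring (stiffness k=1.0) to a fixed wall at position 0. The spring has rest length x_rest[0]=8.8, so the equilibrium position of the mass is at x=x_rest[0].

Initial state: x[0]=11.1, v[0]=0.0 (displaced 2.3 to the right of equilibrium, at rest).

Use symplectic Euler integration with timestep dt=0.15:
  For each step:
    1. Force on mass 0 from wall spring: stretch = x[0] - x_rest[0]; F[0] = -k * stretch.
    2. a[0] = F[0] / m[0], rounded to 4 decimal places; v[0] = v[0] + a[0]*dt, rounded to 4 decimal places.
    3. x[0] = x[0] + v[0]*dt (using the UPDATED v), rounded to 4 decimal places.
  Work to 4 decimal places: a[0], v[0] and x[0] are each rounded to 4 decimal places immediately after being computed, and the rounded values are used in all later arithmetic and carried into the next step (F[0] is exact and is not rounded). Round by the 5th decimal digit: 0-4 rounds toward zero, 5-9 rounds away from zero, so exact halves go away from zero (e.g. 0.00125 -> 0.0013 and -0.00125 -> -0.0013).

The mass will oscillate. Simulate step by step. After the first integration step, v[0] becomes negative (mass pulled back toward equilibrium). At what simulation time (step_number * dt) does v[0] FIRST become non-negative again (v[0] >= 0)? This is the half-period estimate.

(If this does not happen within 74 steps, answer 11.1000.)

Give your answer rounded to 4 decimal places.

Answer: 3.3000

Derivation:
Step 0: x=[11.1000] v=[0.0000]
Step 1: x=[11.0530] v=[-0.3136]
Step 2: x=[10.9599] v=[-0.6208]
Step 3: x=[10.8226] v=[-0.9153]
Step 4: x=[10.6439] v=[-1.1911]
Step 5: x=[10.4275] v=[-1.4425]
Step 6: x=[10.1778] v=[-1.6644]
Step 7: x=[9.9000] v=[-1.8523]
Step 8: x=[9.5997] v=[-2.0023]
Step 9: x=[9.2830] v=[-2.1114]
Step 10: x=[8.9564] v=[-2.1773]
Step 11: x=[8.6266] v=[-2.1986]
Step 12: x=[8.3004] v=[-2.1750]
Step 13: x=[7.9844] v=[-2.1069]
Step 14: x=[7.6850] v=[-1.9957]
Step 15: x=[7.4084] v=[-1.8437]
Step 16: x=[7.1603] v=[-1.6539]
Step 17: x=[6.9458] v=[-1.4303]
Step 18: x=[6.7692] v=[-1.1775]
Step 19: x=[6.6341] v=[-0.9006]
Step 20: x=[6.5433] v=[-0.6053]
Step 21: x=[6.4987] v=[-0.2976]
Step 22: x=[6.5011] v=[0.0162]
First v>=0 after going negative at step 22, time=3.3000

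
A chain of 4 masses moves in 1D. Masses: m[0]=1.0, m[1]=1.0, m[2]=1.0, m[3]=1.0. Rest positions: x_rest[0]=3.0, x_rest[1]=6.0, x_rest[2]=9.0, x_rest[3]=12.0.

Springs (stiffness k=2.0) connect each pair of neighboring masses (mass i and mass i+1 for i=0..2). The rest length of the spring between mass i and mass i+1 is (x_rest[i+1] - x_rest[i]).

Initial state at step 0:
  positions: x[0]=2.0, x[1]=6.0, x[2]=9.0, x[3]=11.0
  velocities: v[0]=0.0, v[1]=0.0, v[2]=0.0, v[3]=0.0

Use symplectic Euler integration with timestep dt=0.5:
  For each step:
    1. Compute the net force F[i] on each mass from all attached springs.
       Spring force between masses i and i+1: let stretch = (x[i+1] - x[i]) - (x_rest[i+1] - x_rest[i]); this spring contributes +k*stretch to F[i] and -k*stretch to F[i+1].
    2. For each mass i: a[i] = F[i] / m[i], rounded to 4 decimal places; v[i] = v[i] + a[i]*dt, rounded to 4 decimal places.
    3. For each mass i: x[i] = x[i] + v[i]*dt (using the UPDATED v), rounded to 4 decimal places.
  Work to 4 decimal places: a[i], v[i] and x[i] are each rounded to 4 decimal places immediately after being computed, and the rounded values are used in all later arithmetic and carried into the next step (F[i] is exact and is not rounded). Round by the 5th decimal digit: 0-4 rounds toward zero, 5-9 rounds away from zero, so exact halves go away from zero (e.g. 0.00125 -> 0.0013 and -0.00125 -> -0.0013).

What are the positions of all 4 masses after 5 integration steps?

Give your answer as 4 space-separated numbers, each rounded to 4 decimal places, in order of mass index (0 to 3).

Step 0: x=[2.0000 6.0000 9.0000 11.0000] v=[0.0000 0.0000 0.0000 0.0000]
Step 1: x=[2.5000 5.5000 8.5000 11.5000] v=[1.0000 -1.0000 -1.0000 1.0000]
Step 2: x=[3.0000 5.0000 8.0000 12.0000] v=[1.0000 -1.0000 -1.0000 1.0000]
Step 3: x=[3.0000 5.0000 8.0000 12.0000] v=[0.0000 0.0000 0.0000 0.0000]
Step 4: x=[2.5000 5.5000 8.5000 11.5000] v=[-1.0000 1.0000 1.0000 -1.0000]
Step 5: x=[2.0000 6.0000 9.0000 11.0000] v=[-1.0000 1.0000 1.0000 -1.0000]

Answer: 2.0000 6.0000 9.0000 11.0000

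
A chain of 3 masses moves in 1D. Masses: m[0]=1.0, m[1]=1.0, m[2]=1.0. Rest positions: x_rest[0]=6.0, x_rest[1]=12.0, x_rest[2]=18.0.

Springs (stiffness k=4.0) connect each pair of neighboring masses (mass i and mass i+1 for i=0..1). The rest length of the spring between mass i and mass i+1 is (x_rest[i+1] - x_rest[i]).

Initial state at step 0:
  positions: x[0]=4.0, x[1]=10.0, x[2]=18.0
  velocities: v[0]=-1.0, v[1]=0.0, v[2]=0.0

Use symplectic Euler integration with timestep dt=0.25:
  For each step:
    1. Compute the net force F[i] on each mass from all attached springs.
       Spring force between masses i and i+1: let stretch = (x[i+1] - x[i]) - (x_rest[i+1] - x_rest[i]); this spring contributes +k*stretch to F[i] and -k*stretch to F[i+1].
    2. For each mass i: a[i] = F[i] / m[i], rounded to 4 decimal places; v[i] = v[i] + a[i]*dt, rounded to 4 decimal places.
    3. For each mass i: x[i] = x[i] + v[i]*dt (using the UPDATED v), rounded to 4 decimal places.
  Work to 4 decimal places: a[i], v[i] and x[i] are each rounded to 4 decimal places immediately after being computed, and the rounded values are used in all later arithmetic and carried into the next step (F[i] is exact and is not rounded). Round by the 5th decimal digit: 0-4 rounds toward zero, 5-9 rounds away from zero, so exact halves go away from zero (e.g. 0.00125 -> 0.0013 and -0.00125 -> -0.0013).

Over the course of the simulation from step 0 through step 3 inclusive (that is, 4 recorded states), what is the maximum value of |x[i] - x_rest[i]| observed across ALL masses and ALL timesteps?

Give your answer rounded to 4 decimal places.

Answer: 2.3125

Derivation:
Step 0: x=[4.0000 10.0000 18.0000] v=[-1.0000 0.0000 0.0000]
Step 1: x=[3.7500 10.5000 17.5000] v=[-1.0000 2.0000 -2.0000]
Step 2: x=[3.6875 11.0625 16.7500] v=[-0.2500 2.2500 -3.0000]
Step 3: x=[3.9688 11.2031 16.0781] v=[1.1250 0.5625 -2.6875]
Max displacement = 2.3125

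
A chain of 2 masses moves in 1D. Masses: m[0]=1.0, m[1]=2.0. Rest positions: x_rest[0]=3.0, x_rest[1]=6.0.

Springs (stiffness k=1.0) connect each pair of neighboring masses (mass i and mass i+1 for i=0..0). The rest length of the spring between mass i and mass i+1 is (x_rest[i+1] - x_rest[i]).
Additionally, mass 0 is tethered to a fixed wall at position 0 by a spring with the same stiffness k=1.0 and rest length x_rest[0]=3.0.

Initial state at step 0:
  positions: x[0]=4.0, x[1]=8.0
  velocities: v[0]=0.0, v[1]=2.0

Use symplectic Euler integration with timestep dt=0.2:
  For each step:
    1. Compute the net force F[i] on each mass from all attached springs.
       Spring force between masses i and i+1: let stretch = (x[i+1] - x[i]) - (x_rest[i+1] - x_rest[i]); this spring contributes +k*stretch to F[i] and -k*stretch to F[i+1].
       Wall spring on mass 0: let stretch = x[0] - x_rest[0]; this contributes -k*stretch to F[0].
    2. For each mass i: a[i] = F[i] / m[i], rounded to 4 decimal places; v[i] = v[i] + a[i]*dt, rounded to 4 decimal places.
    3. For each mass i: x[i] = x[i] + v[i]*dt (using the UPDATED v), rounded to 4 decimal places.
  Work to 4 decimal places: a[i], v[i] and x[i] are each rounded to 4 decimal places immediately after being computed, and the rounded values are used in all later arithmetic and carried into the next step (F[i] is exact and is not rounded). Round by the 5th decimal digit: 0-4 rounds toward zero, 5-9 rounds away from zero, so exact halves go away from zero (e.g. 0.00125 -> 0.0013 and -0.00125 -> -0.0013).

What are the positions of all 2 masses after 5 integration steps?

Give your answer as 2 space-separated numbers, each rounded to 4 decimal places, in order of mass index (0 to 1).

Answer: 4.2617 9.5631

Derivation:
Step 0: x=[4.0000 8.0000] v=[0.0000 2.0000]
Step 1: x=[4.0000 8.3800] v=[0.0000 1.9000]
Step 2: x=[4.0152 8.7324] v=[0.0760 1.7620]
Step 3: x=[4.0585 9.0505] v=[0.2164 1.5903]
Step 4: x=[4.1391 9.3287] v=[0.4031 1.3911]
Step 5: x=[4.2617 9.5631] v=[0.6132 1.1721]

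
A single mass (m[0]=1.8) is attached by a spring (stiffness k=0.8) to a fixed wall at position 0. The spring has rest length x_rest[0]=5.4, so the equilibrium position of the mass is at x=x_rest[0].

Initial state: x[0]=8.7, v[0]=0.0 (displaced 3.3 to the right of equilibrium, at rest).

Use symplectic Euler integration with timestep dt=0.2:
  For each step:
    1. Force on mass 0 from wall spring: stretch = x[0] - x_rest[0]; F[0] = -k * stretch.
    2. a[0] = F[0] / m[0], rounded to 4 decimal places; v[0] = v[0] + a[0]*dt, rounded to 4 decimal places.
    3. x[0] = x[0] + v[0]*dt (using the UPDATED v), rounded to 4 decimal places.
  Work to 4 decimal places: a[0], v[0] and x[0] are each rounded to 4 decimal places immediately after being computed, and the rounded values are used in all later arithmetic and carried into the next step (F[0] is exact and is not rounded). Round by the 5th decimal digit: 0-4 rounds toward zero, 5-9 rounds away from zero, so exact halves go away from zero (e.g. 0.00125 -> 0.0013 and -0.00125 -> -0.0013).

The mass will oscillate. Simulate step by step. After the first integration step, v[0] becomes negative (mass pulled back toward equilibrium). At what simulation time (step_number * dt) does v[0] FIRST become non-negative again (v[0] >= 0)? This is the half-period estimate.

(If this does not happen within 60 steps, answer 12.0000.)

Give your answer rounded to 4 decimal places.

Step 0: x=[8.7000] v=[0.0000]
Step 1: x=[8.6413] v=[-0.2933]
Step 2: x=[8.5250] v=[-0.5814]
Step 3: x=[8.3532] v=[-0.8592]
Step 4: x=[8.1289] v=[-1.1217]
Step 5: x=[7.8560] v=[-1.3643]
Step 6: x=[7.5395] v=[-1.5826]
Step 7: x=[7.1849] v=[-1.7728]
Step 8: x=[6.7986] v=[-1.9315]
Step 9: x=[6.3874] v=[-2.0558]
Step 10: x=[5.9587] v=[-2.1436]
Step 11: x=[5.5200] v=[-2.1933]
Step 12: x=[5.0792] v=[-2.2040]
Step 13: x=[4.6441] v=[-2.1755]
Step 14: x=[4.2224] v=[-2.1083]
Step 15: x=[3.8217] v=[-2.0036]
Step 16: x=[3.4490] v=[-1.8633]
Step 17: x=[3.1110] v=[-1.6899]
Step 18: x=[2.8137] v=[-1.4864]
Step 19: x=[2.5624] v=[-1.2565]
Step 20: x=[2.3615] v=[-1.0043]
Step 21: x=[2.2147] v=[-0.7342]
Step 22: x=[2.1245] v=[-0.4511]
Step 23: x=[2.0925] v=[-0.1599]
Step 24: x=[2.1193] v=[0.1341]
First v>=0 after going negative at step 24, time=4.8000

Answer: 4.8000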